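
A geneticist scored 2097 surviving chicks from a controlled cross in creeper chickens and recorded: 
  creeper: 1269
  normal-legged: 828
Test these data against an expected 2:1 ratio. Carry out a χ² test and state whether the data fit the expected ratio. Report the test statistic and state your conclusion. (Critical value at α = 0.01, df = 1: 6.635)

Expected counts for N = 2097 under a 2:1 ratio (total parts = 3):
  creeper: 2097 × 2/3 = 1398
  normal-legged: 2097 × 1/3 = 699
χ² = Σ (O − E)² / E
  creeper: (1269 − 1398)² / 1398 = 11.9034
  normal-legged: (828 − 699)² / 699 = 23.8069
χ² = 11.9034 + 23.8069 = 35.7103 ≈ 35.710
Degrees of freedom = 2 − 1 = 1; critical value at α = 0.01 is 6.635.
Since 35.710 > 6.635, we reject the null hypothesis — the data do not fit the 2:1 ratio.

35.710; not consistent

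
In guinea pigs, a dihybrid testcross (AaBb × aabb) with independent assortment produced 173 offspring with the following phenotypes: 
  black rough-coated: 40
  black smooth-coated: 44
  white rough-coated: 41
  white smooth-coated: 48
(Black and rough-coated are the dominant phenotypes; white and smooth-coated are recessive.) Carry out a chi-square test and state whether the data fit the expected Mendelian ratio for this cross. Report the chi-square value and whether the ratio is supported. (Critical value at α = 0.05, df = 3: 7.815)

0.896; consistent

A dihybrid testcross with independent assortment gives a 1:1:1:1 ratio.
Under the 1:1:1:1 hypothesis (Σ ratio = 4, N = 173):
  black rough-coated: 173 × 1/4 = 43.25
  black smooth-coated: 173 × 1/4 = 43.25
  white rough-coated: 173 × 1/4 = 43.25
  white smooth-coated: 173 × 1/4 = 43.25
χ² = Σ (O − E)² / E
  black rough-coated: (40 − 43.25)² / 43.25 = 0.2442
  black smooth-coated: (44 − 43.25)² / 43.25 = 0.0130
  white rough-coated: (41 − 43.25)² / 43.25 = 0.1171
  white smooth-coated: (48 − 43.25)² / 43.25 = 0.5217
χ² = 0.2442 + 0.0130 + 0.1171 + 0.5217 = 0.896
Degrees of freedom = 4 − 1 = 3; critical value at α = 0.05 is 7.815.
Since 0.896 < 7.815, we fail to reject the null hypothesis — the data are consistent with the 1:1:1:1 ratio.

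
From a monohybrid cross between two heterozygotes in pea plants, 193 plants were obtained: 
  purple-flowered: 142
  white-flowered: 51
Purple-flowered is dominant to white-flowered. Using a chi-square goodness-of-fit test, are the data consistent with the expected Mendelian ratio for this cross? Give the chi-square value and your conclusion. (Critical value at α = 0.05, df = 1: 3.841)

For a monohybrid cross between heterozygotes with complete dominance, the expected phenotypic ratio is 3:1.
The 3:1 ratio has 4 parts, so with N = 193 the expected counts are:
  purple-flowered: 193 × 3/4 = 144.75
  white-flowered: 193 × 1/4 = 48.25
χ² = Σ (O − E)² / E
  purple-flowered: (142 − 144.75)² / 144.75 = 0.0522
  white-flowered: (51 − 48.25)² / 48.25 = 0.1567
χ² = 0.0522 + 0.1567 = 0.2089 ≈ 0.209
Degrees of freedom = 2 − 1 = 1; critical value at α = 0.05 is 3.841.
Since 0.209 < 3.841, we fail to reject the null hypothesis — the data are consistent with the 3:1 ratio.

0.209; consistent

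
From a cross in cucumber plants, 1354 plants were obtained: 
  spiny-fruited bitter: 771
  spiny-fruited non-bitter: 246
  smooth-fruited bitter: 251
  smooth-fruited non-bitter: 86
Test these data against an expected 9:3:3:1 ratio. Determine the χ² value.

Total ratio parts = 16. Expected numbers out of 1354:
  spiny-fruited bitter: 1354 × 9/16 = 761.625
  spiny-fruited non-bitter: 1354 × 3/16 = 253.875
  smooth-fruited bitter: 1354 × 3/16 = 253.875
  smooth-fruited non-bitter: 1354 × 1/16 = 84.625
χ² = Σ (O − E)² / E
  spiny-fruited bitter: (771 − 761.625)² / 761.625 = 0.1154
  spiny-fruited non-bitter: (246 − 253.875)² / 253.875 = 0.2443
  smooth-fruited bitter: (251 − 253.875)² / 253.875 = 0.0326
  smooth-fruited non-bitter: (86 − 84.625)² / 84.625 = 0.0223
χ² = 0.1154 + 0.2443 + 0.0326 + 0.0223 = 0.4146 ≈ 0.415

0.415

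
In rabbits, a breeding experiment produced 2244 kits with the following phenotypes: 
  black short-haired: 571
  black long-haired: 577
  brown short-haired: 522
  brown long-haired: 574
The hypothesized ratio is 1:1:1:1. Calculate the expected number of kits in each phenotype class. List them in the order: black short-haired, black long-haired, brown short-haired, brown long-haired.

561, 561, 561, 561

Expected counts for N = 2244 under a 1:1:1:1 ratio (total parts = 4):
  black short-haired: 2244 × 1/4 = 561
  black long-haired: 2244 × 1/4 = 561
  brown short-haired: 2244 × 1/4 = 561
  brown long-haired: 2244 × 1/4 = 561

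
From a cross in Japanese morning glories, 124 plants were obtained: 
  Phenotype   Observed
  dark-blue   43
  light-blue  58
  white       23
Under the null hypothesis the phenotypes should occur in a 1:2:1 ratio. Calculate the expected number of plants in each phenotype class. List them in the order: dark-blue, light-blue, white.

Expected counts for N = 124 under a 1:2:1 ratio (total parts = 4):
  dark-blue: 124 × 1/4 = 31
  light-blue: 124 × 2/4 = 62
  white: 124 × 1/4 = 31

31, 62, 31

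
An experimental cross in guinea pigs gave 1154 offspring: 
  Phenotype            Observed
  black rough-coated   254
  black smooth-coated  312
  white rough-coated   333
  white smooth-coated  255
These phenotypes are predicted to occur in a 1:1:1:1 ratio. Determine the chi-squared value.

16.794

Total ratio parts = 4. Expected numbers out of 1154:
  black rough-coated: 1154 × 1/4 = 288.5
  black smooth-coated: 1154 × 1/4 = 288.5
  white rough-coated: 1154 × 1/4 = 288.5
  white smooth-coated: 1154 × 1/4 = 288.5
χ² = Σ (O − E)² / E
  black rough-coated: (254 − 288.5)² / 288.5 = 4.1256
  black smooth-coated: (312 − 288.5)² / 288.5 = 1.9142
  white rough-coated: (333 − 288.5)² / 288.5 = 6.8640
  white smooth-coated: (255 − 288.5)² / 288.5 = 3.8899
χ² = 4.1256 + 1.9142 + 6.8640 + 3.8899 = 16.7937 ≈ 16.794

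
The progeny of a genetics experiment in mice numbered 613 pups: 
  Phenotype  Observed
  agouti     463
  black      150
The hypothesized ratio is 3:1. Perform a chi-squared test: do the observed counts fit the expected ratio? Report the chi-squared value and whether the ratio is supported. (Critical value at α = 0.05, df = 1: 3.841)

0.092; consistent

Under the 3:1 hypothesis (Σ ratio = 4, N = 613):
  agouti: 613 × 3/4 = 459.75
  black: 613 × 1/4 = 153.25
χ² = Σ (O − E)² / E
  agouti: (463 − 459.75)² / 459.75 = 0.0230
  black: (150 − 153.25)² / 153.25 = 0.0689
χ² = 0.0230 + 0.0689 = 0.0919 ≈ 0.092
Degrees of freedom = 2 − 1 = 1; critical value at α = 0.05 is 3.841.
Since 0.092 < 3.841, we fail to reject the null hypothesis — the data are consistent with the 3:1 ratio.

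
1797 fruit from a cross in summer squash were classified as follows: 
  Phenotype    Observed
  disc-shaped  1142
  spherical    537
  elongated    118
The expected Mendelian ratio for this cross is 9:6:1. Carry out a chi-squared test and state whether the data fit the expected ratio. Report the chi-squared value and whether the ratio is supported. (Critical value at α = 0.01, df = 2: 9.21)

Total ratio parts = 16. Expected numbers out of 1797:
  disc-shaped: 1797 × 9/16 = 1010.8125
  spherical: 1797 × 6/16 = 673.875
  elongated: 1797 × 1/16 = 112.3125
χ² = Σ (O − E)² / E
  disc-shaped: (1142 − 1010.8125)² / 1010.8125 = 17.0261
  spherical: (537 − 673.875)² / 673.875 = 27.8015
  elongated: (118 − 112.3125)² / 112.3125 = 0.2880
χ² = 17.0261 + 27.8015 + 0.2880 = 45.1156 ≈ 45.116
Degrees of freedom = 3 − 1 = 2; critical value at α = 0.01 is 9.21.
Since 45.116 > 9.21, we reject the null hypothesis — the data do not fit the 9:6:1 ratio.

45.116; not consistent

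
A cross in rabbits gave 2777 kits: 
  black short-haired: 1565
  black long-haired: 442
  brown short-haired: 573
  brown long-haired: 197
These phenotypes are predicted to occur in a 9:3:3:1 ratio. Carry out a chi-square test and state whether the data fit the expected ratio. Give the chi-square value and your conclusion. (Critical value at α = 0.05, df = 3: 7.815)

The 9:3:3:1 ratio has 16 parts, so with N = 2777 the expected counts are:
  black short-haired: 2777 × 9/16 = 1562.0625
  black long-haired: 2777 × 3/16 = 520.6875
  brown short-haired: 2777 × 3/16 = 520.6875
  brown long-haired: 2777 × 1/16 = 173.5625
χ² = Σ (O − E)² / E
  black short-haired: (1565 − 1562.0625)² / 1562.0625 = 0.0055
  black long-haired: (442 − 520.6875)² / 520.6875 = 11.8914
  brown short-haired: (573 − 520.6875)² / 520.6875 = 5.2557
  brown long-haired: (197 − 173.5625)² / 173.5625 = 3.1649
χ² = 0.0055 + 11.8914 + 5.2557 + 3.1649 = 20.3175 ≈ 20.318
Degrees of freedom = 4 − 1 = 3; critical value at α = 0.05 is 7.815.
Since 20.318 > 7.815, we reject the null hypothesis — the data do not fit the 9:3:3:1 ratio.

20.318; not consistent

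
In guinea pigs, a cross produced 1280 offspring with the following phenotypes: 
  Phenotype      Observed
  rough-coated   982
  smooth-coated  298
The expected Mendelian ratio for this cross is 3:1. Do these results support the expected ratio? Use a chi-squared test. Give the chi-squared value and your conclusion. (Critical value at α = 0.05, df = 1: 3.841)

The 3:1 ratio has 4 parts, so with N = 1280 the expected counts are:
  rough-coated: 1280 × 3/4 = 960
  smooth-coated: 1280 × 1/4 = 320
χ² = Σ (O − E)² / E
  rough-coated: (982 − 960)² / 960 = 0.5042
  smooth-coated: (298 − 320)² / 320 = 1.5125
χ² = 0.5042 + 1.5125 = 2.0167 ≈ 2.017
Degrees of freedom = 2 − 1 = 1; critical value at α = 0.05 is 3.841.
Since 2.017 < 3.841, we fail to reject the null hypothesis — the data are consistent with the 3:1 ratio.

2.017; consistent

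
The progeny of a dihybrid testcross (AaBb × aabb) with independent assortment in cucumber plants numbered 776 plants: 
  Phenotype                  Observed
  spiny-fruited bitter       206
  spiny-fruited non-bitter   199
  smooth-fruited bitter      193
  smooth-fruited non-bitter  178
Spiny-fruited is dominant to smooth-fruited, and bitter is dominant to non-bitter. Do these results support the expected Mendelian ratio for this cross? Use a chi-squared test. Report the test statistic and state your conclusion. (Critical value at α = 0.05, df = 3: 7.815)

2.196; consistent

A dihybrid testcross with independent assortment gives a 1:1:1:1 ratio.
Total ratio parts = 4. Expected numbers out of 776:
  spiny-fruited bitter: 776 × 1/4 = 194
  spiny-fruited non-bitter: 776 × 1/4 = 194
  smooth-fruited bitter: 776 × 1/4 = 194
  smooth-fruited non-bitter: 776 × 1/4 = 194
χ² = Σ (O − E)² / E
  spiny-fruited bitter: (206 − 194)² / 194 = 0.7423
  spiny-fruited non-bitter: (199 − 194)² / 194 = 0.1289
  smooth-fruited bitter: (193 − 194)² / 194 = 0.0052
  smooth-fruited non-bitter: (178 − 194)² / 194 = 1.3196
χ² = 0.7423 + 0.1289 + 0.0052 + 1.3196 = 2.196
Degrees of freedom = 4 − 1 = 3; critical value at α = 0.05 is 7.815.
Since 2.196 < 7.815, we fail to reject the null hypothesis — the data are consistent with the 1:1:1:1 ratio.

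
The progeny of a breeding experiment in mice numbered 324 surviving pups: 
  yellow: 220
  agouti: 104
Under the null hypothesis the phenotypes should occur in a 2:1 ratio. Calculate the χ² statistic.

Total ratio parts = 3. Expected numbers out of 324:
  yellow: 324 × 2/3 = 216
  agouti: 324 × 1/3 = 108
χ² = Σ (O − E)² / E
  yellow: (220 − 216)² / 216 = 0.0741
  agouti: (104 − 108)² / 108 = 0.1481
χ² = 0.0741 + 0.1481 = 0.2222 ≈ 0.222

0.222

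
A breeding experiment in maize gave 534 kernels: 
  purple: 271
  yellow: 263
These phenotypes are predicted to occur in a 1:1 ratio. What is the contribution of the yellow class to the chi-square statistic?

The 1:1 ratio has 2 parts, so with N = 534 the expected counts are:
  purple: 534 × 1/2 = 267
  yellow: 534 × 1/2 = 267
Contribution of yellow: (263 − 267)² / 267 = 0.0599

0.060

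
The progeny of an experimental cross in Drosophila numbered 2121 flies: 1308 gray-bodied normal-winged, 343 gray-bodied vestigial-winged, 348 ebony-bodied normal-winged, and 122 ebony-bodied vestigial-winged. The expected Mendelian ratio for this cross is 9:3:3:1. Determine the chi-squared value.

Total ratio parts = 16. Expected numbers out of 2121:
  gray-bodied normal-winged: 2121 × 9/16 = 1193.0625
  gray-bodied vestigial-winged: 2121 × 3/16 = 397.6875
  ebony-bodied normal-winged: 2121 × 3/16 = 397.6875
  ebony-bodied vestigial-winged: 2121 × 1/16 = 132.5625
χ² = Σ (O − E)² / E
  gray-bodied normal-winged: (1308 − 1193.0625)² / 1193.0625 = 11.0729
  gray-bodied vestigial-winged: (343 − 397.6875)² / 397.6875 = 7.5203
  ebony-bodied normal-winged: (348 − 397.6875)² / 397.6875 = 6.2080
  ebony-bodied vestigial-winged: (122 − 132.5625)² / 132.5625 = 0.8416
χ² = 11.0729 + 7.5203 + 6.2080 + 0.8416 = 25.6428 ≈ 25.643

25.643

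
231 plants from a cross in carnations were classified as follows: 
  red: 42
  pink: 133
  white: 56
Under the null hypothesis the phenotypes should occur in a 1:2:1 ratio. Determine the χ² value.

Total ratio parts = 4. Expected numbers out of 231:
  red: 231 × 1/4 = 57.75
  pink: 231 × 2/4 = 115.5
  white: 231 × 1/4 = 57.75
χ² = Σ (O − E)² / E
  red: (42 − 57.75)² / 57.75 = 4.2955
  pink: (133 − 115.5)² / 115.5 = 2.6515
  white: (56 − 57.75)² / 57.75 = 0.0530
χ² = 4.2955 + 2.6515 + 0.0530 = 7.000

7.000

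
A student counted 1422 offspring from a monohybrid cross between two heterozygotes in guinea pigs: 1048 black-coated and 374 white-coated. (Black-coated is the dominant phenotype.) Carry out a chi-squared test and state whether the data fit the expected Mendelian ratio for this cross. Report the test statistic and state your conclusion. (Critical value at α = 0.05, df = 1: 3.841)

For a monohybrid cross between heterozygotes with complete dominance, the expected phenotypic ratio is 3:1.
Under the 3:1 hypothesis (Σ ratio = 4, N = 1422):
  black-coated: 1422 × 3/4 = 1066.5
  white-coated: 1422 × 1/4 = 355.5
χ² = Σ (O − E)² / E
  black-coated: (1048 − 1066.5)² / 1066.5 = 0.3209
  white-coated: (374 − 355.5)² / 355.5 = 0.9627
χ² = 0.3209 + 0.9627 = 1.2836 ≈ 1.284
Degrees of freedom = 2 − 1 = 1; critical value at α = 0.05 is 3.841.
Since 1.284 < 3.841, we fail to reject the null hypothesis — the data are consistent with the 3:1 ratio.

1.284; consistent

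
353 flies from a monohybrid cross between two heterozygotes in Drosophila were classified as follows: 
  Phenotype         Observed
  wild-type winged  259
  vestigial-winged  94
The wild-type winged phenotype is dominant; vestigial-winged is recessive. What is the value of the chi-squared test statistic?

0.500

For a monohybrid cross between heterozygotes with complete dominance, the expected phenotypic ratio is 3:1.
Expected counts for N = 353 under a 3:1 ratio (total parts = 4):
  wild-type winged: 353 × 3/4 = 264.75
  vestigial-winged: 353 × 1/4 = 88.25
χ² = Σ (O − E)² / E
  wild-type winged: (259 − 264.75)² / 264.75 = 0.1249
  vestigial-winged: (94 − 88.25)² / 88.25 = 0.3746
χ² = 0.1249 + 0.3746 = 0.4995 ≈ 0.500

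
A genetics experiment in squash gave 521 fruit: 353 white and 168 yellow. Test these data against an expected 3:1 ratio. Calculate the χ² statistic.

Under the 3:1 hypothesis (Σ ratio = 4, N = 521):
  white: 521 × 3/4 = 390.75
  yellow: 521 × 1/4 = 130.25
χ² = Σ (O − E)² / E
  white: (353 − 390.75)² / 390.75 = 3.6470
  yellow: (168 − 130.25)² / 130.25 = 10.9410
χ² = 3.6470 + 10.9410 = 14.588

14.588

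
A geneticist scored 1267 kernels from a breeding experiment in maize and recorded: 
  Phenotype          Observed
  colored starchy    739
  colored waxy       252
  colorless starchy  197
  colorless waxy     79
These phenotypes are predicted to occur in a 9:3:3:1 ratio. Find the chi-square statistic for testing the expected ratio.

Expected counts for N = 1267 under a 9:3:3:1 ratio (total parts = 16):
  colored starchy: 1267 × 9/16 = 712.6875
  colored waxy: 1267 × 3/16 = 237.5625
  colorless starchy: 1267 × 3/16 = 237.5625
  colorless waxy: 1267 × 1/16 = 79.1875
χ² = Σ (O − E)² / E
  colored starchy: (739 − 712.6875)² / 712.6875 = 0.9715
  colored waxy: (252 − 237.5625)² / 237.5625 = 0.8774
  colorless starchy: (197 − 237.5625)² / 237.5625 = 6.9258
  colorless waxy: (79 − 79.1875)² / 79.1875 = 0.0004
χ² = 0.9715 + 0.8774 + 6.9258 + 0.0004 = 8.7751 ≈ 8.775

8.775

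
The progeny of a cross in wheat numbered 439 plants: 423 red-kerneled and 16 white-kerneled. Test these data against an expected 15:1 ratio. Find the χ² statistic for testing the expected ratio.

5.086

Total ratio parts = 16. Expected numbers out of 439:
  red-kerneled: 439 × 15/16 = 411.5625
  white-kerneled: 439 × 1/16 = 27.4375
χ² = Σ (O − E)² / E
  red-kerneled: (423 − 411.5625)² / 411.5625 = 0.3179
  white-kerneled: (16 − 27.4375)² / 27.4375 = 4.7678
χ² = 0.3179 + 4.7678 = 5.0857 ≈ 5.086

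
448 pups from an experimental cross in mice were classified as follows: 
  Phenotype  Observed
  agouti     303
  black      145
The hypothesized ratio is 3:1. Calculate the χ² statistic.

12.964

Under the 3:1 hypothesis (Σ ratio = 4, N = 448):
  agouti: 448 × 3/4 = 336
  black: 448 × 1/4 = 112
χ² = Σ (O − E)² / E
  agouti: (303 − 336)² / 336 = 3.2411
  black: (145 − 112)² / 112 = 9.7232
χ² = 3.2411 + 9.7232 = 12.9643 ≈ 12.964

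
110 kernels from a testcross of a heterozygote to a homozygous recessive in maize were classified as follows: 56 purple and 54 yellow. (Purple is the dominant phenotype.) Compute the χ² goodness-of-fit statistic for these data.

0.036

A testcross of a heterozygote (Aa × aa) gives a 1:1 phenotypic ratio.
Under the 1:1 hypothesis (Σ ratio = 2, N = 110):
  purple: 110 × 1/2 = 55
  yellow: 110 × 1/2 = 55
χ² = Σ (O − E)² / E
  purple: (56 − 55)² / 55 = 0.0182
  yellow: (54 − 55)² / 55 = 0.0182
χ² = 0.0182 + 0.0182 = 0.0364 ≈ 0.036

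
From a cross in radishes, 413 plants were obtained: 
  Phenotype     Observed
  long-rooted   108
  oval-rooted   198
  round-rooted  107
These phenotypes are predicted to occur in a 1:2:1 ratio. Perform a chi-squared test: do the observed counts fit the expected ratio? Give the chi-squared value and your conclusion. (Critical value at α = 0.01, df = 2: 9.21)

Expected counts for N = 413 under a 1:2:1 ratio (total parts = 4):
  long-rooted: 413 × 1/4 = 103.25
  oval-rooted: 413 × 2/4 = 206.5
  round-rooted: 413 × 1/4 = 103.25
χ² = Σ (O − E)² / E
  long-rooted: (108 − 103.25)² / 103.25 = 0.2185
  oval-rooted: (198 − 206.5)² / 206.5 = 0.3499
  round-rooted: (107 − 103.25)² / 103.25 = 0.1362
χ² = 0.2185 + 0.3499 + 0.1362 = 0.7046 ≈ 0.705
Degrees of freedom = 3 − 1 = 2; critical value at α = 0.01 is 9.21.
Since 0.705 < 9.21, we fail to reject the null hypothesis — the data are consistent with the 1:2:1 ratio.

0.705; consistent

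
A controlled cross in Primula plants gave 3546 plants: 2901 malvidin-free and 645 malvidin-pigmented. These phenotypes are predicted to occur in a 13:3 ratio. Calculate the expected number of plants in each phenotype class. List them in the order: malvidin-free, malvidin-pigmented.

2881.125, 664.875

Expected counts for N = 3546 under a 13:3 ratio (total parts = 16):
  malvidin-free: 3546 × 13/16 = 2881.125
  malvidin-pigmented: 3546 × 3/16 = 664.875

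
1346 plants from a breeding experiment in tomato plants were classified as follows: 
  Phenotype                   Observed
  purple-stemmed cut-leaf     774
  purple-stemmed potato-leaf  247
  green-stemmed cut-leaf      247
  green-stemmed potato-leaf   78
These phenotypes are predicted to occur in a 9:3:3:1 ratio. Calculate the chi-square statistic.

Total ratio parts = 16. Expected numbers out of 1346:
  purple-stemmed cut-leaf: 1346 × 9/16 = 757.125
  purple-stemmed potato-leaf: 1346 × 3/16 = 252.375
  green-stemmed cut-leaf: 1346 × 3/16 = 252.375
  green-stemmed potato-leaf: 1346 × 1/16 = 84.125
χ² = Σ (O − E)² / E
  purple-stemmed cut-leaf: (774 − 757.125)² / 757.125 = 0.3761
  purple-stemmed potato-leaf: (247 − 252.375)² / 252.375 = 0.1145
  green-stemmed cut-leaf: (247 − 252.375)² / 252.375 = 0.1145
  green-stemmed potato-leaf: (78 − 84.125)² / 84.125 = 0.4460
χ² = 0.3761 + 0.1145 + 0.1145 + 0.4460 = 1.0511 ≈ 1.051

1.051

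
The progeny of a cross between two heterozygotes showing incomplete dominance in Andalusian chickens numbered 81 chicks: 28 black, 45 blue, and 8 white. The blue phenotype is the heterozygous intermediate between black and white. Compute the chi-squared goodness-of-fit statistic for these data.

With incomplete dominance, a heterozygote × heterozygote cross gives a 1:2:1 phenotypic ratio.
The 1:2:1 ratio has 4 parts, so with N = 81 the expected counts are:
  black: 81 × 1/4 = 20.25
  blue: 81 × 2/4 = 40.5
  white: 81 × 1/4 = 20.25
χ² = Σ (O − E)² / E
  black: (28 − 20.25)² / 20.25 = 2.9660
  blue: (45 − 40.5)² / 40.5 = 0.5000
  white: (8 − 20.25)² / 20.25 = 7.4105
χ² = 2.9660 + 0.5000 + 7.4105 = 10.8765 ≈ 10.877

10.877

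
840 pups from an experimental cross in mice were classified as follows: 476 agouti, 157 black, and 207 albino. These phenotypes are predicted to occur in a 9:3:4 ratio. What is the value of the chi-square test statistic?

0.070

The 9:3:4 ratio has 16 parts, so with N = 840 the expected counts are:
  agouti: 840 × 9/16 = 472.5
  black: 840 × 3/16 = 157.5
  albino: 840 × 4/16 = 210
χ² = Σ (O − E)² / E
  agouti: (476 − 472.5)² / 472.5 = 0.0259
  black: (157 − 157.5)² / 157.5 = 0.0016
  albino: (207 − 210)² / 210 = 0.0429
χ² = 0.0259 + 0.0016 + 0.0429 = 0.0704 ≈ 0.070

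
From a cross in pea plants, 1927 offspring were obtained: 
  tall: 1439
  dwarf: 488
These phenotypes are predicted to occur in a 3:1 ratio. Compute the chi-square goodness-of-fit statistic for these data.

0.108

Expected counts for N = 1927 under a 3:1 ratio (total parts = 4):
  tall: 1927 × 3/4 = 1445.25
  dwarf: 1927 × 1/4 = 481.75
χ² = Σ (O − E)² / E
  tall: (1439 − 1445.25)² / 1445.25 = 0.0270
  dwarf: (488 − 481.75)² / 481.75 = 0.0811
χ² = 0.0270 + 0.0811 = 0.1081 ≈ 0.108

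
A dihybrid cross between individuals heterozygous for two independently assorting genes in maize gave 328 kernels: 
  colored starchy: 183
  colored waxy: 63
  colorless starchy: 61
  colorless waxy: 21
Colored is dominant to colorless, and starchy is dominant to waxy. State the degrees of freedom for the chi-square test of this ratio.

3

A dihybrid F₂ with independent assortment and complete dominance at both loci gives a 9:3:3:1 phenotypic ratio.
A goodness-of-fit test with 4 phenotype classes has df = 4 − 1 = 3.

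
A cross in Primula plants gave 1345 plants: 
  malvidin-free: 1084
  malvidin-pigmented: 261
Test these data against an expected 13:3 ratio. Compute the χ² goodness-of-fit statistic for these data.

Total ratio parts = 16. Expected numbers out of 1345:
  malvidin-free: 1345 × 13/16 = 1092.8125
  malvidin-pigmented: 1345 × 3/16 = 252.1875
χ² = Σ (O − E)² / E
  malvidin-free: (1084 − 1092.8125)² / 1092.8125 = 0.0711
  malvidin-pigmented: (261 − 252.1875)² / 252.1875 = 0.3079
χ² = 0.0711 + 0.3079 = 0.379

0.379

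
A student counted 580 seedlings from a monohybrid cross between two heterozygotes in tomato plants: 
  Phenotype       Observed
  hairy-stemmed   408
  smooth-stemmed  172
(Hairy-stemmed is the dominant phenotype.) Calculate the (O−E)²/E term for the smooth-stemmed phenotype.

For a monohybrid cross between heterozygotes with complete dominance, the expected phenotypic ratio is 3:1.
Under the 3:1 hypothesis (Σ ratio = 4, N = 580):
  hairy-stemmed: 580 × 3/4 = 435
  smooth-stemmed: 580 × 1/4 = 145
Contribution of smooth-stemmed: (172 − 145)² / 145 = 5.0276

5.028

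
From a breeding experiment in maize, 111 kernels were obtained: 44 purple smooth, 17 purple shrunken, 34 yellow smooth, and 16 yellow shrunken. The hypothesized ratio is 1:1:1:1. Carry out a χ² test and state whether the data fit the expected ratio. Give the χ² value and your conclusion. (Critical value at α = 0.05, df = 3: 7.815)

20.063; not consistent

The 1:1:1:1 ratio has 4 parts, so with N = 111 the expected counts are:
  purple smooth: 111 × 1/4 = 27.75
  purple shrunken: 111 × 1/4 = 27.75
  yellow smooth: 111 × 1/4 = 27.75
  yellow shrunken: 111 × 1/4 = 27.75
χ² = Σ (O − E)² / E
  purple smooth: (44 − 27.75)² / 27.75 = 9.5158
  purple shrunken: (17 − 27.75)² / 27.75 = 4.1644
  yellow smooth: (34 − 27.75)² / 27.75 = 1.4077
  yellow shrunken: (16 − 27.75)² / 27.75 = 4.9752
χ² = 9.5158 + 4.1644 + 1.4077 + 4.9752 = 20.0631 ≈ 20.063
Degrees of freedom = 4 − 1 = 3; critical value at α = 0.05 is 7.815.
Since 20.063 > 7.815, we reject the null hypothesis — the data do not fit the 1:1:1:1 ratio.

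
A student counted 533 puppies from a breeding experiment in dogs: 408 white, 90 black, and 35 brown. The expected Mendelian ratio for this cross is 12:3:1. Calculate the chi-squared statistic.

The 12:3:1 ratio has 16 parts, so with N = 533 the expected counts are:
  white: 533 × 12/16 = 399.75
  black: 533 × 3/16 = 99.9375
  brown: 533 × 1/16 = 33.3125
χ² = Σ (O − E)² / E
  white: (408 − 399.75)² / 399.75 = 0.1703
  black: (90 − 99.9375)² / 99.9375 = 0.9882
  brown: (35 − 33.3125)² / 33.3125 = 0.0855
χ² = 0.1703 + 0.9882 + 0.0855 = 1.244

1.244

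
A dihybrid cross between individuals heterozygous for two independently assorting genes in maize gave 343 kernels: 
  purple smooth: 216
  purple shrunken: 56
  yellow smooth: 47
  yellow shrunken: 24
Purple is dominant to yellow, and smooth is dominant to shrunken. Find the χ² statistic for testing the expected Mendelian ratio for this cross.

8.798

A dihybrid F₂ with independent assortment and complete dominance at both loci gives a 9:3:3:1 phenotypic ratio.
Total ratio parts = 16. Expected numbers out of 343:
  purple smooth: 343 × 9/16 = 192.9375
  purple shrunken: 343 × 3/16 = 64.3125
  yellow smooth: 343 × 3/16 = 64.3125
  yellow shrunken: 343 × 1/16 = 21.4375
χ² = Σ (O − E)² / E
  purple smooth: (216 − 192.9375)² / 192.9375 = 2.7567
  purple shrunken: (56 − 64.3125)² / 64.3125 = 1.0744
  yellow smooth: (47 − 64.3125)² / 64.3125 = 4.6604
  yellow shrunken: (24 − 21.4375)² / 21.4375 = 0.3063
χ² = 2.7567 + 1.0744 + 4.6604 + 0.3063 = 8.7978 ≈ 8.798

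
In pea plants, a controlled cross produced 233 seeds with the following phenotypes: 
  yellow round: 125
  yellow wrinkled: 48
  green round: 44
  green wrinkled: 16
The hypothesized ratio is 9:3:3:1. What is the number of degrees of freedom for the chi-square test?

A goodness-of-fit test with 4 phenotype classes has df = 4 − 1 = 3.

3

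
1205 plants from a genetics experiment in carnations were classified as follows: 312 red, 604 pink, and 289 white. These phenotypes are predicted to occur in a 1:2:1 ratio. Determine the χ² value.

0.885

Total ratio parts = 4. Expected numbers out of 1205:
  red: 1205 × 1/4 = 301.25
  pink: 1205 × 2/4 = 602.5
  white: 1205 × 1/4 = 301.25
χ² = Σ (O − E)² / E
  red: (312 − 301.25)² / 301.25 = 0.3836
  pink: (604 − 602.5)² / 602.5 = 0.0037
  white: (289 − 301.25)² / 301.25 = 0.4981
χ² = 0.3836 + 0.0037 + 0.4981 = 0.8854 ≈ 0.885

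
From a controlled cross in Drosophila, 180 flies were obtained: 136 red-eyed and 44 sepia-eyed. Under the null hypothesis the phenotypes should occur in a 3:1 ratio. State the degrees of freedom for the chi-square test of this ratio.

1

A goodness-of-fit test with 2 phenotype classes has df = 2 − 1 = 1.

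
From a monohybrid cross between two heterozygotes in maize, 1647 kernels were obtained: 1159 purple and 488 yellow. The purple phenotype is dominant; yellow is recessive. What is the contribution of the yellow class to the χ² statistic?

14.120

For a monohybrid cross between heterozygotes with complete dominance, the expected phenotypic ratio is 3:1.
The 3:1 ratio has 4 parts, so with N = 1647 the expected counts are:
  purple: 1647 × 3/4 = 1235.25
  yellow: 1647 × 1/4 = 411.75
Contribution of yellow: (488 − 411.75)² / 411.75 = 14.1204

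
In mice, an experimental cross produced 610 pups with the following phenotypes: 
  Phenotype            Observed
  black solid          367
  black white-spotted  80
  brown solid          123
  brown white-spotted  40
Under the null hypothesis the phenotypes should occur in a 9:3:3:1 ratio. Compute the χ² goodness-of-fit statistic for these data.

Expected counts for N = 610 under a 9:3:3:1 ratio (total parts = 16):
  black solid: 610 × 9/16 = 343.125
  black white-spotted: 610 × 3/16 = 114.375
  brown solid: 610 × 3/16 = 114.375
  brown white-spotted: 610 × 1/16 = 38.125
χ² = Σ (O − E)² / E
  black solid: (367 − 343.125)² / 343.125 = 1.6612
  black white-spotted: (80 − 114.375)² / 114.375 = 10.3313
  brown solid: (123 − 114.375)² / 114.375 = 0.6504
  brown white-spotted: (40 − 38.125)² / 38.125 = 0.0922
χ² = 1.6612 + 10.3313 + 0.6504 + 0.0922 = 12.7351 ≈ 12.735

12.735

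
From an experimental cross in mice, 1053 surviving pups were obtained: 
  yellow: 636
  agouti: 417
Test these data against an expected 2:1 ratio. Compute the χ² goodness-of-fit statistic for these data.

18.615

The 2:1 ratio has 3 parts, so with N = 1053 the expected counts are:
  yellow: 1053 × 2/3 = 702
  agouti: 1053 × 1/3 = 351
χ² = Σ (O − E)² / E
  yellow: (636 − 702)² / 702 = 6.2051
  agouti: (417 − 351)² / 351 = 12.4103
χ² = 6.2051 + 12.4103 = 18.6154 ≈ 18.615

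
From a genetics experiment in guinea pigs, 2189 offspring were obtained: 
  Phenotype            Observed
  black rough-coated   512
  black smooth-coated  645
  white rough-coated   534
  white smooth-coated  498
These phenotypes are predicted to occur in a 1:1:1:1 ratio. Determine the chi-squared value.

24.484

Under the 1:1:1:1 hypothesis (Σ ratio = 4, N = 2189):
  black rough-coated: 2189 × 1/4 = 547.25
  black smooth-coated: 2189 × 1/4 = 547.25
  white rough-coated: 2189 × 1/4 = 547.25
  white smooth-coated: 2189 × 1/4 = 547.25
χ² = Σ (O − E)² / E
  black rough-coated: (512 − 547.25)² / 547.25 = 2.2706
  black smooth-coated: (645 − 547.25)² / 547.25 = 17.4601
  white rough-coated: (534 − 547.25)² / 547.25 = 0.3208
  white smooth-coated: (498 − 547.25)² / 547.25 = 4.4323
χ² = 2.2706 + 17.4601 + 0.3208 + 4.4323 = 24.4838 ≈ 24.484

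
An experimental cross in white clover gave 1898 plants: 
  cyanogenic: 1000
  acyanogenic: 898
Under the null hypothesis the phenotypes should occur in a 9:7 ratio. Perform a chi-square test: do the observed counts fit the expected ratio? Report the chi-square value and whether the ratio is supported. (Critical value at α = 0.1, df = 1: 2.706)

Total ratio parts = 16. Expected numbers out of 1898:
  cyanogenic: 1898 × 9/16 = 1067.625
  acyanogenic: 1898 × 7/16 = 830.375
χ² = Σ (O − E)² / E
  cyanogenic: (1000 − 1067.625)² / 1067.625 = 4.2835
  acyanogenic: (898 − 830.375)² / 830.375 = 5.5073
χ² = 4.2835 + 5.5073 = 9.7908 ≈ 9.791
Degrees of freedom = 2 − 1 = 1; critical value at α = 0.1 is 2.706.
Since 9.791 > 2.706, we reject the null hypothesis — the data do not fit the 9:7 ratio.

9.791; not consistent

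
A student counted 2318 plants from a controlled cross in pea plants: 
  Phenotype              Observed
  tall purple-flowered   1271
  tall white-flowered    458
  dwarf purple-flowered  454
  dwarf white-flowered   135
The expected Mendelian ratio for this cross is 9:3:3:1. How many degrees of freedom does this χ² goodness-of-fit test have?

A goodness-of-fit test with 4 phenotype classes has df = 4 − 1 = 3.

3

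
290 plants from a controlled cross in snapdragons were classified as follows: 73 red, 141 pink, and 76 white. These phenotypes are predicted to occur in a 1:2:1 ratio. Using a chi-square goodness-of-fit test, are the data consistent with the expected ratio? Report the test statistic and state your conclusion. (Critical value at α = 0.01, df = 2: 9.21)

Total ratio parts = 4. Expected numbers out of 290:
  red: 290 × 1/4 = 72.5
  pink: 290 × 2/4 = 145
  white: 290 × 1/4 = 72.5
χ² = Σ (O − E)² / E
  red: (73 − 72.5)² / 72.5 = 0.0034
  pink: (141 − 145)² / 145 = 0.1103
  white: (76 − 72.5)² / 72.5 = 0.1690
χ² = 0.0034 + 0.1103 + 0.1690 = 0.2827 ≈ 0.283
Degrees of freedom = 3 − 1 = 2; critical value at α = 0.01 is 9.21.
Since 0.283 < 9.21, we fail to reject the null hypothesis — the data are consistent with the 1:2:1 ratio.

0.283; consistent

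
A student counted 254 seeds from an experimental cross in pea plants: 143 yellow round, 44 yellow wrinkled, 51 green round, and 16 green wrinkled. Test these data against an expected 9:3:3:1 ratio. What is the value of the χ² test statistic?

Expected counts for N = 254 under a 9:3:3:1 ratio (total parts = 16):
  yellow round: 254 × 9/16 = 142.875
  yellow wrinkled: 254 × 3/16 = 47.625
  green round: 254 × 3/16 = 47.625
  green wrinkled: 254 × 1/16 = 15.875
χ² = Σ (O − E)² / E
  yellow round: (143 − 142.875)² / 142.875 = 0.0001
  yellow wrinkled: (44 − 47.625)² / 47.625 = 0.2759
  green round: (51 − 47.625)² / 47.625 = 0.2392
  green wrinkled: (16 − 15.875)² / 15.875 = 0.0010
χ² = 0.0001 + 0.2759 + 0.2392 + 0.0010 = 0.5162 ≈ 0.516

0.516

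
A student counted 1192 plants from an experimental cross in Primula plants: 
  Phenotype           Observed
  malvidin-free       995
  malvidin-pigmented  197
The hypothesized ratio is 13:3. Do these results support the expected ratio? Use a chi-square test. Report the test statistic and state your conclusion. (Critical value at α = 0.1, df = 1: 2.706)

Expected counts for N = 1192 under a 13:3 ratio (total parts = 16):
  malvidin-free: 1192 × 13/16 = 968.5
  malvidin-pigmented: 1192 × 3/16 = 223.5
χ² = Σ (O − E)² / E
  malvidin-free: (995 − 968.5)² / 968.5 = 0.7251
  malvidin-pigmented: (197 − 223.5)² / 223.5 = 3.1421
χ² = 0.7251 + 3.1421 = 3.8672 ≈ 3.867
Degrees of freedom = 2 − 1 = 1; critical value at α = 0.1 is 2.706.
Since 3.867 > 2.706, we reject the null hypothesis — the data do not fit the 13:3 ratio.

3.867; not consistent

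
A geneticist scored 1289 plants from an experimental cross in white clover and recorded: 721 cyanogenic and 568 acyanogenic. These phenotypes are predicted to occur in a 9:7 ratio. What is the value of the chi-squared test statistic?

Total ratio parts = 16. Expected numbers out of 1289:
  cyanogenic: 1289 × 9/16 = 725.0625
  acyanogenic: 1289 × 7/16 = 563.9375
χ² = Σ (O − E)² / E
  cyanogenic: (721 − 725.0625)² / 725.0625 = 0.0228
  acyanogenic: (568 − 563.9375)² / 563.9375 = 0.0293
χ² = 0.0228 + 0.0293 = 0.0521 ≈ 0.052

0.052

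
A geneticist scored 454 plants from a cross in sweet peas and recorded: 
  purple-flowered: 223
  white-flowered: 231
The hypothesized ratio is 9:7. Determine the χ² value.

9.381

Expected counts for N = 454 under a 9:7 ratio (total parts = 16):
  purple-flowered: 454 × 9/16 = 255.375
  white-flowered: 454 × 7/16 = 198.625
χ² = Σ (O − E)² / E
  purple-flowered: (223 − 255.375)² / 255.375 = 4.1043
  white-flowered: (231 − 198.625)² / 198.625 = 5.2770
χ² = 4.1043 + 5.2770 = 9.3813 ≈ 9.381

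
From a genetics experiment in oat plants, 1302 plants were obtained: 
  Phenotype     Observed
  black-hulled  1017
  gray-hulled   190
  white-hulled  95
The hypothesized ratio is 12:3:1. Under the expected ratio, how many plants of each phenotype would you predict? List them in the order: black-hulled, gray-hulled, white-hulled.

The 12:3:1 ratio has 16 parts, so with N = 1302 the expected counts are:
  black-hulled: 1302 × 12/16 = 976.5
  gray-hulled: 1302 × 3/16 = 244.125
  white-hulled: 1302 × 1/16 = 81.375

976.5, 244.125, 81.375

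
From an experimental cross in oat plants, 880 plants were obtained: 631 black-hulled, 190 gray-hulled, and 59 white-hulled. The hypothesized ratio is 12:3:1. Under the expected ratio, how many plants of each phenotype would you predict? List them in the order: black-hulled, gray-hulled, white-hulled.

Under the 12:3:1 hypothesis (Σ ratio = 16, N = 880):
  black-hulled: 880 × 12/16 = 660
  gray-hulled: 880 × 3/16 = 165
  white-hulled: 880 × 1/16 = 55

660, 165, 55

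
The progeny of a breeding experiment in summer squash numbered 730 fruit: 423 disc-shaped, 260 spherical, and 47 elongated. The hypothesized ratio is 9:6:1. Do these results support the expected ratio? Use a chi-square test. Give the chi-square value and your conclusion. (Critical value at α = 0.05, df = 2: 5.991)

1.105; consistent

Under the 9:6:1 hypothesis (Σ ratio = 16, N = 730):
  disc-shaped: 730 × 9/16 = 410.625
  spherical: 730 × 6/16 = 273.75
  elongated: 730 × 1/16 = 45.625
χ² = Σ (O − E)² / E
  disc-shaped: (423 − 410.625)² / 410.625 = 0.3729
  spherical: (260 − 273.75)² / 273.75 = 0.6906
  elongated: (47 − 45.625)² / 45.625 = 0.0414
χ² = 0.3729 + 0.6906 + 0.0414 = 1.1049 ≈ 1.105
Degrees of freedom = 3 − 1 = 2; critical value at α = 0.05 is 5.991.
Since 1.105 < 5.991, we fail to reject the null hypothesis — the data are consistent with the 9:6:1 ratio.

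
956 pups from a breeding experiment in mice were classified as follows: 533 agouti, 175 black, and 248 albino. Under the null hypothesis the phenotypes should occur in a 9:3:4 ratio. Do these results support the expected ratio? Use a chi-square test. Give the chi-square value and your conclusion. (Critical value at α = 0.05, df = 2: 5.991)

0.482; consistent

The 9:3:4 ratio has 16 parts, so with N = 956 the expected counts are:
  agouti: 956 × 9/16 = 537.75
  black: 956 × 3/16 = 179.25
  albino: 956 × 4/16 = 239
χ² = Σ (O − E)² / E
  agouti: (533 − 537.75)² / 537.75 = 0.0420
  black: (175 − 179.25)² / 179.25 = 0.1008
  albino: (248 − 239)² / 239 = 0.3389
χ² = 0.0420 + 0.1008 + 0.3389 = 0.4817 ≈ 0.482
Degrees of freedom = 3 − 1 = 2; critical value at α = 0.05 is 5.991.
Since 0.482 < 5.991, we fail to reject the null hypothesis — the data are consistent with the 9:3:4 ratio.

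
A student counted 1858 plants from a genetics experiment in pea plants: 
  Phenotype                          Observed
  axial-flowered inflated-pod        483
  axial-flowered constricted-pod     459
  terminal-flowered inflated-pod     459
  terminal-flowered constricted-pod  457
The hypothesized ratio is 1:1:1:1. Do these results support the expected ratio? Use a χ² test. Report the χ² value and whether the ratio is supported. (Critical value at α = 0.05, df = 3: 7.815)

The 1:1:1:1 ratio has 4 parts, so with N = 1858 the expected counts are:
  axial-flowered inflated-pod: 1858 × 1/4 = 464.5
  axial-flowered constricted-pod: 1858 × 1/4 = 464.5
  terminal-flowered inflated-pod: 1858 × 1/4 = 464.5
  terminal-flowered constricted-pod: 1858 × 1/4 = 464.5
χ² = Σ (O − E)² / E
  axial-flowered inflated-pod: (483 − 464.5)² / 464.5 = 0.7368
  axial-flowered constricted-pod: (459 − 464.5)² / 464.5 = 0.0651
  terminal-flowered inflated-pod: (459 − 464.5)² / 464.5 = 0.0651
  terminal-flowered constricted-pod: (457 − 464.5)² / 464.5 = 0.1211
χ² = 0.7368 + 0.0651 + 0.0651 + 0.1211 = 0.9881 ≈ 0.988
Degrees of freedom = 4 − 1 = 3; critical value at α = 0.05 is 7.815.
Since 0.988 < 7.815, we fail to reject the null hypothesis — the data are consistent with the 1:1:1:1 ratio.

0.988; consistent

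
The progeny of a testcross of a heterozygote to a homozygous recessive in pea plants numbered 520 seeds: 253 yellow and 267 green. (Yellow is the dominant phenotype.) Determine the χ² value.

0.377

A testcross of a heterozygote (Aa × aa) gives a 1:1 phenotypic ratio.
The 1:1 ratio has 2 parts, so with N = 520 the expected counts are:
  yellow: 520 × 1/2 = 260
  green: 520 × 1/2 = 260
χ² = Σ (O − E)² / E
  yellow: (253 − 260)² / 260 = 0.1885
  green: (267 − 260)² / 260 = 0.1885
χ² = 0.1885 + 0.1885 = 0.377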